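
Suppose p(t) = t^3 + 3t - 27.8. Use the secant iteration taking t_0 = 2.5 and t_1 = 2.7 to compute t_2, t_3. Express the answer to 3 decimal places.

2.701, 2.701

p(2.5) = -4.67500, p(2.7) = -0.01700
t_2 = 2.70000 − (-0.01700)·(2.70000 − 2.50000) / (-0.01700 − (-4.67500)) = 2.70000 − (-0.00340)/(4.65800) = 2.70073
p(2.70073) = 0.00116
t_3 = 2.70073 − 0.00116·(2.70073 − 2.70000) / (0.00116 − (-0.01700)) = 2.70073 − (0.00000)/(0.01816) = 2.70068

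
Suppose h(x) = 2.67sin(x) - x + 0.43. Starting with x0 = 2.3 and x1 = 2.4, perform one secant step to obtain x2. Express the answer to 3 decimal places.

2.342

h(2.3) = 0.12103, h(2.4) = -0.16651
x2 = 2.40000 − (-0.16651)·(2.40000 − 2.30000) / (-0.16651 − 0.12103) = 2.40000 − (-0.01665)/(-0.28755) = 2.34209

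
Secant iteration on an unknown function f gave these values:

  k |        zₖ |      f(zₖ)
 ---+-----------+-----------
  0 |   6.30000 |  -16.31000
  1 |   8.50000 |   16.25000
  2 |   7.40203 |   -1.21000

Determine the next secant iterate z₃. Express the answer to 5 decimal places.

7.47812

z₃ = 7.40203 − (-1.21000)·(7.40203 − 8.50000) / (-1.21000 − 16.25000)
   = 7.40203 − (1.3285437)/(-17.4600000) = 7.4781207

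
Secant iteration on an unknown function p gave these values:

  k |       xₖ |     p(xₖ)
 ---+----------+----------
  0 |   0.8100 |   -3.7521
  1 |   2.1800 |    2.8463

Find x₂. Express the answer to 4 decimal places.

x₂ = 2.1800 − 2.8463·(2.1800 − 0.8100) / (2.8463 − (-3.7521))
   = 2.1800 − (3.899431)/(6.598400) = 1.589034

1.5890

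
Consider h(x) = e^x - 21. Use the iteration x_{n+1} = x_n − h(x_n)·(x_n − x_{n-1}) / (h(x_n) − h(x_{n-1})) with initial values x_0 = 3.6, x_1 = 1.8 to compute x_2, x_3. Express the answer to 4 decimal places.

2.6809, 3.3406

h(3.6) = 15.598234, h(1.8) = -14.950353
x_2 = 1.800000 − (-14.950353)·(1.800000 − 3.600000) / (-14.950353 − 15.598234) = 1.800000 − (26.910635)/(-30.548587) = 2.680913
h(2.680913) = -6.401591
x_3 = 2.680913 − (-6.401591)·(2.680913 − 1.800000) / (-6.401591 − (-14.950353)) = 2.680913 − (-5.639242)/(8.548762) = 3.340569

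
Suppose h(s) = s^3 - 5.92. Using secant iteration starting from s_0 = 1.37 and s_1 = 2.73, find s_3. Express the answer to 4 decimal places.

h(1.37) = -3.348647, h(2.73) = 14.426417
s_2 = 2.730000 − 14.426417·(2.730000 − 1.370000) / (14.426417 − (-3.348647)) = 2.730000 − (19.619927)/(17.775064) = 1.626211
h(1.626211) = -1.619387
s_3 = 1.626211 − (-1.619387)·(1.626211 − 2.730000) / (-1.619387 − 14.426417) = 1.626211 − (1.787462)/(-16.045804) = 1.737608

1.7376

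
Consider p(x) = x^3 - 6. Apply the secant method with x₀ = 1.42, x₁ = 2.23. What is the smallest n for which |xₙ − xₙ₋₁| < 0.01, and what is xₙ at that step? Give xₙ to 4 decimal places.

n = 5, xₙ = 1.8171

p(1.42) = -3.136712, p(2.23) = 5.089567
x₂ = 2.230000 − 5.089567·(0.810000)/(8.226279) = 1.728856;  |Δ| = 0.501144
p(1.728856) = -0.832547
x₃ = 1.728856 − (-0.832547)·(-0.501144)/(-5.922114) = 1.799308;  |Δ| = 0.070452
p(1.799308) = -0.174721
x₄ = 1.799308 − (-0.174721)·(0.070452)/(0.657826) = 1.818021;  |Δ| = 0.018712
p(1.818021) = 0.008920
x₅ = 1.818021 − 0.008920·(0.018712)/(0.183641) = 1.817112;  |Δ| = 0.000909
|x₅ − x₄| = 0.000909 < 0.01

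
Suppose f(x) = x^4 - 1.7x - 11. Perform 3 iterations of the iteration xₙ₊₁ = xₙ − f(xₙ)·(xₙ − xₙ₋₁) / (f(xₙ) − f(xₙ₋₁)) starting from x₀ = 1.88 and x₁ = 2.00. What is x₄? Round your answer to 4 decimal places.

f(1.88) = -1.704017, f(2.00) = 1.600000
x₂ = 2.000000 − 1.600000·(2.000000 − 1.880000) / (1.600000 − (-1.704017)) = 2.000000 − (0.192000)/(3.304017) = 1.941889
f(1.941889) = -0.081279
x₃ = 1.941889 − (-0.081279)·(1.941889 − 2.000000) / (-0.081279 − 1.600000) = 1.941889 − (0.004723)/(-1.681279) = 1.944698
f(1.944698) = -0.003589
x₄ = 1.944698 − (-0.003589)·(1.944698 − 1.941889) / (-0.003589 − (-0.081279)) = 1.944698 − (-0.000010)/(0.077690) = 1.944828

1.9448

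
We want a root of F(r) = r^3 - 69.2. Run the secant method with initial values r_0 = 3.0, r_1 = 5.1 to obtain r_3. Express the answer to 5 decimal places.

F(3.0) = -42.2000000, F(5.1) = 63.4510000
r_2 = 5.1000000 − 63.4510000·(5.1000000 − 3.0000000) / (63.4510000 − (-42.2000000)) = 5.1000000 − (133.2471000)/(105.6510000) = 3.8387994
F(3.8387994) = -12.6299882
r_3 = 3.8387994 − (-12.6299882)·(3.8387994 − 5.1000000) / (-12.6299882 − 63.4510000) = 3.8387994 − (15.9289481)/(-76.0809882) = 4.0481678

4.04817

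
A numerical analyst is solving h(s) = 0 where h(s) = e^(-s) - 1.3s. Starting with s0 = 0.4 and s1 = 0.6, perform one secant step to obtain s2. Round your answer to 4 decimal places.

0.4788

h(0.4) = 0.150320, h(0.6) = -0.231188
s2 = 0.600000 − (-0.231188)·(0.600000 − 0.400000) / (-0.231188 − 0.150320) = 0.600000 − (-0.046238)/(-0.381508) = 0.478803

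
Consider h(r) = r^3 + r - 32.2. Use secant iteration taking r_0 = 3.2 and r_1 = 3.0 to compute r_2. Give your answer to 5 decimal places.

h(3.2) = 3.7680000, h(3.0) = -2.2000000
r_2 = 3.0000000 − (-2.2000000)·(3.0000000 − 3.2000000) / (-2.2000000 − 3.7680000) = 3.0000000 − (0.4400000)/(-5.9680000) = 3.0737265

3.07373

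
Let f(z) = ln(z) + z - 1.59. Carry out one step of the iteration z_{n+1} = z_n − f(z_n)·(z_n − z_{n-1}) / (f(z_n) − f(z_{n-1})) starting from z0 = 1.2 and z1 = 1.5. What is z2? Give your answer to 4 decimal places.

f(1.2) = -0.207678, f(1.5) = 0.315465
z2 = 1.500000 − 0.315465·(1.500000 − 1.200000) / (0.315465 − (-0.207678)) = 1.500000 − (0.094640)/(0.523144) = 1.319095

1.3191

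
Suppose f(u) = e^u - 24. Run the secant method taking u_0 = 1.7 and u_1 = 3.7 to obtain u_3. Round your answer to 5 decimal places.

3.07259

f(1.7) = -18.5260526, f(3.7) = 16.4473044
u_2 = 3.7000000 − 16.4473044·(3.7000000 − 1.7000000) / (16.4473044 − (-18.5260526)) = 3.7000000 − (32.8946087)/(34.9733570) = 2.7594381
f(2.7594381) = -8.2090332
u_3 = 2.7594381 − (-8.2090332)·(2.7594381 − 3.7000000) / (-8.2090332 − 16.4473044) = 2.7594381 − (7.7211043)/(-24.6563376) = 3.0725869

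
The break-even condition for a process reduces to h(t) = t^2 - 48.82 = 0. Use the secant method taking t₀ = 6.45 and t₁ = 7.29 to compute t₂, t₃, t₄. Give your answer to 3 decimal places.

6.975, 6.987, 6.987

h(6.45) = -7.21750, h(7.29) = 4.32410
t₂ = 7.29000 − 4.32410·(7.29000 − 6.45000) / (4.32410 − (-7.21750)) = 7.29000 − (3.63224)/(11.54160) = 6.97529
h(6.97529) = -0.16531
t₃ = 6.97529 − (-0.16531)·(6.97529 − 7.29000) / (-0.16531 − 4.32410) = 6.97529 − (0.05203)/(-4.48941) = 6.98688
h(6.98688) = -0.00351
t₄ = 6.98688 − (-0.00351)·(6.98688 − 6.97529) / (-0.00351 − (-0.16531)) = 6.98688 − (-0.00004)/(0.16180) = 6.98713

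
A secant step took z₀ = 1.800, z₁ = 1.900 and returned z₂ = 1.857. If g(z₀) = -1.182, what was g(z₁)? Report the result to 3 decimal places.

0.892

The secant line through (1.800, -1.182) and (1.900, g(z₁)) crosses zero at z₂ = 1.857.
So (1.800, -1.182), (1.900, g(z₁)), (1.857, 0) are collinear:
g(z₁) = -1.182 · (1.900 − 1.857) / (1.800 − 1.857) = -1.182 · (0.04300)/(-0.05700) = 0.89168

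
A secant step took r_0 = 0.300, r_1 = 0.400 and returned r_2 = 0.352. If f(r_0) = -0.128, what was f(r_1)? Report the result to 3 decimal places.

The secant line through (0.300, -0.128) and (0.400, f(r_1)) crosses zero at r_2 = 0.352.
So (0.300, -0.128), (0.400, f(r_1)), (0.352, 0) are collinear:
f(r_1) = -0.128 · (0.400 − 0.352) / (0.300 − 0.352) = -0.128 · (0.04800)/(-0.05200) = 0.11815

0.118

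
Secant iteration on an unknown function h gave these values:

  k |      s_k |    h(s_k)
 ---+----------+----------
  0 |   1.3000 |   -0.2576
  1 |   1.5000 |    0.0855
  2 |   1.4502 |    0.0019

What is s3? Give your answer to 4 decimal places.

s3 = 1.4502 − 0.0019·(1.4502 − 1.5000) / (0.0019 − 0.0855)
   = 1.4502 − (-0.000095)/(-0.083600) = 1.449068

1.4491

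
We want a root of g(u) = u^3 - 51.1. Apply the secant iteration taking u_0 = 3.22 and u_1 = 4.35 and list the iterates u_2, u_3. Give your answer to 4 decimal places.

3.6291, 3.6981

g(3.22) = -17.713752, g(4.35) = 31.212875
u_2 = 4.350000 − 31.212875·(4.350000 − 3.220000) / (31.212875 − (-17.713752)) = 4.350000 − (35.270549)/(48.926627) = 3.629113
g(3.629113) = -3.302892
u_3 = 3.629113 − (-3.302892)·(3.629113 − 4.350000) / (-3.302892 − 31.212875) = 3.629113 − (2.381010)/(-34.515767) = 3.698097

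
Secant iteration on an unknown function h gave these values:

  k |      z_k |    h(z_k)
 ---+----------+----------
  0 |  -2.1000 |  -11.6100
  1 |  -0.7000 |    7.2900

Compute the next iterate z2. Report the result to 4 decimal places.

-1.2400

z2 = -0.7000 − 7.2900·(-0.7000 − (-2.1000)) / (7.2900 − (-11.6100))
   = -0.7000 − (10.206000)/(18.900000) = -1.240000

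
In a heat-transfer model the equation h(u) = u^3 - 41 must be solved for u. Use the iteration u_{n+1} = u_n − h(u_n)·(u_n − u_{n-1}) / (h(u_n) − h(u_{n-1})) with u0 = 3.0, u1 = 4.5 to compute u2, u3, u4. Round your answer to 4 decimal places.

3.3275, 3.4173, 3.4493

h(3.0) = -14.000000, h(4.5) = 50.125000
u2 = 4.500000 − 50.125000·(4.500000 − 3.000000) / (50.125000 − (-14.000000)) = 4.500000 − (75.187500)/(64.125000) = 3.327485
h(3.327485) = -4.157553
u3 = 3.327485 − (-4.157553)·(3.327485 − 4.500000) / (-4.157553 − 50.125000) = 3.327485 − (4.874792)/(-54.282553) = 3.417289
h(3.417289) = -1.093349
u4 = 3.417289 − (-1.093349)·(3.417289 − 3.327485) / (-1.093349 − (-4.157553)) = 3.417289 − (-0.098187)/(3.064204) = 3.449333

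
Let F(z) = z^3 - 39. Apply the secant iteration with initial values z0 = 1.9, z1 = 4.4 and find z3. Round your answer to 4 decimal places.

F(1.9) = -32.141000, F(4.4) = 46.184000
z2 = 4.400000 − 46.184000·(4.400000 − 1.900000) / (46.184000 − (-32.141000)) = 4.400000 − (115.460000)/(78.325000) = 2.925886
F(2.925886) = -13.952056
z3 = 2.925886 − (-13.952056)·(2.925886 − 4.400000) / (-13.952056 − 46.184000) = 2.925886 − (20.566925)/(-60.136056) = 3.267892

3.2679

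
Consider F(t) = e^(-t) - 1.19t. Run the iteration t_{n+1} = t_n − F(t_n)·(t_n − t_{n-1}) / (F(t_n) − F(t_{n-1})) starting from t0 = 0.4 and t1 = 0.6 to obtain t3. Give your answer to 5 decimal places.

F(0.4) = 0.1943200, F(0.6) = -0.1651884
t2 = 0.6000000 − (-0.1651884)·(0.6000000 − 0.4000000) / (-0.1651884 − 0.1943200) = 0.6000000 − (-0.0330377)/(-0.3595084) = 0.5081032
F(0.5081032) = -0.0030071
t3 = 0.5081032 − (-0.0030071)·(0.5081032 − 0.6000000) / (-0.0030071 − (-0.1651884)) = 0.5081032 − (0.0002763)/(0.1621812) = 0.5063993

0.50640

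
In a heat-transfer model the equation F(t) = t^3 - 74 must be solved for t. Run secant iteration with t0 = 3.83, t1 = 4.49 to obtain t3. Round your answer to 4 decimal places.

4.1966

F(3.83) = -17.818113, F(4.49) = 16.518849
t2 = 4.490000 − 16.518849·(4.490000 − 3.830000) / (16.518849 − (-17.818113)) = 4.490000 − (10.902440)/(34.336962) = 4.172487
F(4.172487) = -1.358484
t3 = 4.172487 − (-1.358484)·(4.172487 − 4.490000) / (-1.358484 − 16.518849) = 4.172487 − (0.431337)/(-17.877333) = 4.196614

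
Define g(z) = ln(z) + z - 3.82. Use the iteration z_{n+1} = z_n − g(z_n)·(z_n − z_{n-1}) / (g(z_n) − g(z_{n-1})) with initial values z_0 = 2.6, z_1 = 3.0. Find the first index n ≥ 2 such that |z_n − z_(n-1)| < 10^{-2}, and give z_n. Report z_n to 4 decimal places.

g(2.6) = -0.264489, g(3.0) = 0.278612
z_2 = 3.000000 − 0.278612·(0.400000)/(0.543101) = 2.794799;  |Δ| = 0.205201
g(2.794799) = 0.002559
z_3 = 2.794799 − 0.002559·(-0.205201)/(-0.276053) = 2.792897;  |Δ| = 0.001902
|z_3 − z_2| = 0.001902 < 10^{-2}

n = 3, z_n = 2.7929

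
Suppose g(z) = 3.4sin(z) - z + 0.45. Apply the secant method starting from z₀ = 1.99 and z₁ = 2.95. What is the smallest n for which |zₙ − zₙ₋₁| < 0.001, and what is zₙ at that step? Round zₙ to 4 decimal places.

n = 5, zₙ = 2.4959

g(1.99) = 1.565605, g(2.95) = -1.852563
z₂ = 2.950000 − (-1.852563)·(0.960000)/(-3.418168) = 2.429704;  |Δ| = 0.520296
g(2.429704) = 0.241398
z₃ = 2.429704 − 0.241398·(-0.520296)/(2.093961) = 2.489685;  |Δ| = 0.059981
g(2.489685) = 0.023109
z₄ = 2.489685 − 0.023109·(0.059981)/(-0.218289) = 2.496035;  |Δ| = 0.006350
g(2.496035) = -0.000444
z₅ = 2.496035 − (-0.000444)·(0.006350)/(-0.023553) = 2.495915;  |Δ| = 0.000120
|z₅ − z₄| = 0.000120 < 0.001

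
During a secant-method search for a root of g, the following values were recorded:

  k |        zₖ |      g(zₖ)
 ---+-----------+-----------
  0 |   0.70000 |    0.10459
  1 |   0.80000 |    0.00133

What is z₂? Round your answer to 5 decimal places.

0.80129

z₂ = 0.80000 − 0.00133·(0.80000 − 0.70000) / (0.00133 − 0.10459)
   = 0.80000 − (0.0001330)/(-0.1032600) = 0.8012880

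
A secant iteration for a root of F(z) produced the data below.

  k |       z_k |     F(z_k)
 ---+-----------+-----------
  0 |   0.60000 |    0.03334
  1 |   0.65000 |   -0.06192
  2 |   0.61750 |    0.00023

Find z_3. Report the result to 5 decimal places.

0.61762

z_3 = 0.61750 − 0.00023·(0.61750 − 0.65000) / (0.00023 − (-0.06192))
   = 0.61750 − (-0.0000075)/(0.0621500) = 0.6176203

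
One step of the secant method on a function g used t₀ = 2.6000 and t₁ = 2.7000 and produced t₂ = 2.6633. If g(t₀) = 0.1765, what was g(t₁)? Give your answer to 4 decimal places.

-0.1023

The secant line through (2.6000, 0.1765) and (2.7000, g(t₁)) crosses zero at t₂ = 2.6633.
So (2.6000, 0.1765), (2.7000, g(t₁)), (2.6633, 0) are collinear:
g(t₁) = 0.1765 · (2.7000 − 2.6633) / (2.6000 − 2.6633) = 0.1765 · (0.036700)/(-0.063300) = -0.102331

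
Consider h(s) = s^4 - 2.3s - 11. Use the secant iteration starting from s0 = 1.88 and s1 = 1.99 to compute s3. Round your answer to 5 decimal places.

h(1.88) = -2.8320166, h(1.99) = 0.1053920
s2 = 1.9900000 − 0.1053920·(1.9900000 − 1.8800000) / (0.1053920 − (-2.8320166)) = 1.9900000 − (0.0115931)/(2.9374087) = 1.9860533
h(1.9860533) = -0.0095709
s3 = 1.9860533 − (-0.0095709)·(1.9860533 − 1.9900000) / (-0.0095709 − 0.1053920) = 1.9860533 − (0.0000378)/(-0.1149629) = 1.9863819

1.98638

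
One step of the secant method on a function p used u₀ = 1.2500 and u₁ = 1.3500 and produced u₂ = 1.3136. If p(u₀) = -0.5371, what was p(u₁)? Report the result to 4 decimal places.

0.3074

The secant line through (1.2500, -0.5371) and (1.3500, p(u₁)) crosses zero at u₂ = 1.3136.
So (1.2500, -0.5371), (1.3500, p(u₁)), (1.3136, 0) are collinear:
p(u₁) = -0.5371 · (1.3500 − 1.3136) / (1.2500 − 1.3136) = -0.5371 · (0.036400)/(-0.063600) = 0.307397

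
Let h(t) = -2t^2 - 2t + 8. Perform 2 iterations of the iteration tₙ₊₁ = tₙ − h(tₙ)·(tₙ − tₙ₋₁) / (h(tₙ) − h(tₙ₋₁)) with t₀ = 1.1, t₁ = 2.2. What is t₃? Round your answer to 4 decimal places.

1.5522

h(1.1) = 3.380000, h(2.2) = -6.080000
t₂ = 2.200000 − (-6.080000)·(2.200000 − 1.100000) / (-6.080000 − 3.380000) = 2.200000 − (-6.688000)/(-9.460000) = 1.493023
h(1.493023) = 0.555717
t₃ = 1.493023 − 0.555717·(1.493023 − 2.200000) / (0.555717 − (-6.080000)) = 1.493023 − (-0.392879)/(6.635717) = 1.552230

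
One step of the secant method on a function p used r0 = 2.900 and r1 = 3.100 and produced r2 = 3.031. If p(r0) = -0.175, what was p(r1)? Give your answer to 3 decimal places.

The secant line through (2.900, -0.175) and (3.100, p(r1)) crosses zero at r2 = 3.031.
So (2.900, -0.175), (3.100, p(r1)), (3.031, 0) are collinear:
p(r1) = -0.175 · (3.100 − 3.031) / (2.900 − 3.031) = -0.175 · (0.06900)/(-0.13100) = 0.09218

0.092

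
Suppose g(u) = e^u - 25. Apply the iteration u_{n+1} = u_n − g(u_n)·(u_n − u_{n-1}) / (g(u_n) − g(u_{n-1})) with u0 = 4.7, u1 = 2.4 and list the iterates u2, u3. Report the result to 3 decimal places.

g(4.7) = 84.94717, g(2.4) = -13.97682
u2 = 2.40000 − (-13.97682)·(2.40000 − 4.70000) / (-13.97682 − 84.94717) = 2.40000 − (32.14669)/(-98.92400) = 2.72496
g(2.72496) = -9.74414
u3 = 2.72496 − (-9.74414)·(2.72496 − 2.40000) / (-9.74414 − (-13.97682)) = 2.72496 − (-3.16649)/(4.23268) = 3.47307

2.725, 3.473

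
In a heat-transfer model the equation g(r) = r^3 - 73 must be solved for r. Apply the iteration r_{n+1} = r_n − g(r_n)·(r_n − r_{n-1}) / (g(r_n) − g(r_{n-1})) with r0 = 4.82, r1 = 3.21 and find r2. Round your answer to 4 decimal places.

g(4.82) = 38.980168, g(3.21) = -39.923839
r2 = 3.210000 − (-39.923839)·(3.210000 − 4.820000) / (-39.923839 − 38.980168) = 3.210000 − (64.277381)/(-78.904007) = 4.024628

4.0246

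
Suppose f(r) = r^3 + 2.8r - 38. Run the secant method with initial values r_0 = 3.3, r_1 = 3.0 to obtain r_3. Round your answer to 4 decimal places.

f(3.3) = 7.177000, f(3.0) = -2.600000
r_2 = 3.000000 − (-2.600000)·(3.000000 − 3.300000) / (-2.600000 − 7.177000) = 3.000000 − (0.780000)/(-9.777000) = 3.079779
f(3.079779) = -0.164794
r_3 = 3.079779 − (-0.164794)·(3.079779 − 3.000000) / (-0.164794 − (-2.600000)) = 3.079779 − (-0.013147)/(2.435206) = 3.085178

3.0852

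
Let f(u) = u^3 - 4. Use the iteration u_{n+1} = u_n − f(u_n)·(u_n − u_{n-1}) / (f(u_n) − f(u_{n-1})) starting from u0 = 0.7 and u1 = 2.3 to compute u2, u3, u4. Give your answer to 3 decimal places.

1.195, 1.437, 1.635

f(0.7) = -3.65700, f(2.3) = 8.16700
u2 = 2.30000 − 8.16700·(2.30000 − 0.70000) / (8.16700 − (-3.65700)) = 2.30000 − (13.06720)/(11.82400) = 1.19486
f(1.19486) = -2.29412
u3 = 1.19486 − (-2.29412)·(1.19486 − 2.30000) / (-2.29412 − 8.16700) = 1.19486 − (2.53533)/(-10.46112) = 1.43722
f(1.43722) = -1.03131
u4 = 1.43722 − (-1.03131)·(1.43722 − 1.19486) / (-1.03131 − (-2.29412)) = 1.43722 − (-0.24994)/(1.26281) = 1.63514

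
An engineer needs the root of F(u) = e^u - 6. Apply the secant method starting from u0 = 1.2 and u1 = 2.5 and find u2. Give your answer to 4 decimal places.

F(1.2) = -2.679883, F(2.5) = 6.182494
u2 = 2.500000 − 6.182494·(2.500000 − 1.200000) / (6.182494 − (-2.679883)) = 2.500000 − (8.037242)/(8.862377) = 1.593105

1.5931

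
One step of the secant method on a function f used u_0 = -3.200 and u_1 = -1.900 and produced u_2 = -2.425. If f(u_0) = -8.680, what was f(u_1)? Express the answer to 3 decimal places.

The secant line through (-3.200, -8.680) and (-1.900, f(u_1)) crosses zero at u_2 = -2.425.
So (-3.200, -8.680), (-1.900, f(u_1)), (-2.425, 0) are collinear:
f(u_1) = -8.680 · (-1.900 − (-2.425)) / (-3.200 − (-2.425)) = -8.680 · (0.52500)/(-0.77500) = 5.88000

5.880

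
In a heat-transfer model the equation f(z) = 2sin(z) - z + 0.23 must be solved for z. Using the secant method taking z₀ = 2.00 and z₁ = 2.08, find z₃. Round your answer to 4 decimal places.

f(2.00) = 0.048595, f(2.08) = -0.103734
z₂ = 2.080000 − (-0.103734)·(2.080000 − 2.000000) / (-0.103734 − 0.048595) = 2.080000 − (-0.008299)/(-0.152329) = 2.025521
f(2.025521) = 0.001243
z₃ = 2.025521 − 0.001243·(2.025521 − 2.080000) / (0.001243 − (-0.103734)) = 2.025521 − (-0.000068)/(0.104977) = 2.026166

2.0262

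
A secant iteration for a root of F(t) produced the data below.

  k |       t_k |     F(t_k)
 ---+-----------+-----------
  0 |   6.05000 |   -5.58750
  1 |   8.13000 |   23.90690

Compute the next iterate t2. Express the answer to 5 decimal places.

6.44404

t2 = 8.13000 − 23.90690·(8.13000 − 6.05000) / (23.90690 − (-5.58750))
   = 8.13000 − (49.7263520)/(29.4944000) = 6.4440409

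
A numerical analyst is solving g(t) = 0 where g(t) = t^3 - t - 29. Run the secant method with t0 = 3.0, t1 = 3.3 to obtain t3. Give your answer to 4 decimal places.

g(3.0) = -5.000000, g(3.3) = 3.637000
t2 = 3.300000 − 3.637000·(3.300000 − 3.000000) / (3.637000 − (-5.000000)) = 3.300000 − (1.091100)/(8.637000) = 3.173671
g(3.173671) = -0.207849
t3 = 3.173671 − (-0.207849)·(3.173671 − 3.300000) / (-0.207849 − 3.637000) = 3.173671 − (0.026257)/(-3.844849) = 3.180501

3.1805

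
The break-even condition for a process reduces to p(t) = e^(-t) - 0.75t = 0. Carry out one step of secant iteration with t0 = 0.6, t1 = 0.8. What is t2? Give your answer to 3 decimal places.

p(0.6) = 0.09881, p(0.8) = -0.15067
t2 = 0.80000 − (-0.15067)·(0.80000 − 0.60000) / (-0.15067 − 0.09881) = 0.80000 − (-0.03013)/(-0.24948) = 0.67921

0.679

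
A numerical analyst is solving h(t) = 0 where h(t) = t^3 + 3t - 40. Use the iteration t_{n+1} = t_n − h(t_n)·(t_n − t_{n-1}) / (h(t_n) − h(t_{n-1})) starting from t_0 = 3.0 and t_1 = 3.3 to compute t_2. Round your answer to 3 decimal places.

h(3.0) = -4.00000, h(3.3) = 5.83700
t_2 = 3.30000 − 5.83700·(3.30000 − 3.00000) / (5.83700 − (-4.00000)) = 3.30000 − (1.75110)/(9.83700) = 3.12199

3.122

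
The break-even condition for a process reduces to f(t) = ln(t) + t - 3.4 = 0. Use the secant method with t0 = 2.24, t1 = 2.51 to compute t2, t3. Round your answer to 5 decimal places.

2.48870, 2.48837

f(2.24) = -0.3535241, f(2.51) = 0.0302828
t2 = 2.5100000 − 0.0302828·(2.5100000 − 2.2400000) / (0.0302828 − (-0.3535241)) = 2.5100000 − (0.0081763)/(0.3838069) = 2.4886967
f(2.4886967) = 0.0004559
t3 = 2.4886967 − 0.0004559·(2.4886967 − 2.5100000) / (0.0004559 − 0.0302828) = 2.4886967 − (-0.0000097)/(-0.0298269) = 2.4883711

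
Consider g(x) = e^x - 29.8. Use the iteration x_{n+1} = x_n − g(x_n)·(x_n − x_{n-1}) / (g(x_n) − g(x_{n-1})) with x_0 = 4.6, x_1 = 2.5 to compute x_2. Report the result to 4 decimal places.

2.9238

g(4.6) = 69.684316, g(2.5) = -17.617506
x_2 = 2.500000 − (-17.617506)·(2.500000 − 4.600000) / (-17.617506 − 69.684316) = 2.500000 − (36.996763)/(-87.301822) = 2.923780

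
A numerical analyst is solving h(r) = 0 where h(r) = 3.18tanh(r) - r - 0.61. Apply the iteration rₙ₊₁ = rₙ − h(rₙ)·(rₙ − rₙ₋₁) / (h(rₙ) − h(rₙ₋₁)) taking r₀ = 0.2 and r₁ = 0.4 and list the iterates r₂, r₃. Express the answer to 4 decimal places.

0.2958, 0.2912

h(0.2) = -0.182346, h(0.4) = 0.198238
r₂ = 0.400000 − 0.198238·(0.400000 − 0.200000) / (0.198238 − (-0.182346)) = 0.400000 − (0.039648)/(0.380584) = 0.295825
h(0.295825) = 0.008384
r₃ = 0.295825 − 0.008384·(0.295825 − 0.400000) / (0.008384 − 0.198238) = 0.295825 − (-0.000873)/(-0.189854) = 0.291224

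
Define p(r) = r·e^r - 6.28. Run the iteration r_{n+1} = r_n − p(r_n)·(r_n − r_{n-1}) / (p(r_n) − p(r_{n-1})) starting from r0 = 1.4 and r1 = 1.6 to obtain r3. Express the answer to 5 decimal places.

1.45882

p(1.4) = -0.6027200, p(1.6) = 1.6448519
r2 = 1.6000000 − 1.6448519·(1.6000000 − 1.4000000) / (1.6448519 − (-0.6027200)) = 1.6000000 − (0.3289704)/(2.2475719) = 1.4536330
p(1.4536330) = -0.0604415
r3 = 1.4536330 − (-0.0604415)·(1.4536330 − 1.6000000) / (-0.0604415 − 1.6448519) = 1.4536330 − (0.0088466)/(-1.7052933) = 1.4588207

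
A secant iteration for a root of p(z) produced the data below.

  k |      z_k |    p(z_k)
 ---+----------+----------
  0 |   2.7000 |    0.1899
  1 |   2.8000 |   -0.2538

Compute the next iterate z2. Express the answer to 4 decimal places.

2.7428

z2 = 2.8000 − (-0.2538)·(2.8000 − 2.7000) / (-0.2538 − 0.1899)
   = 2.8000 − (-0.025380)/(-0.443700) = 2.742799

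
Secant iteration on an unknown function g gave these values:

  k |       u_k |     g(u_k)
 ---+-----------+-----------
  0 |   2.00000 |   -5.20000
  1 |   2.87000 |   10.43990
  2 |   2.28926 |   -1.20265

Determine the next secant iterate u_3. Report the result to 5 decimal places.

2.34925

u_3 = 2.28926 − (-1.20265)·(2.28926 − 2.87000) / (-1.20265 − 10.43990)
   = 2.28926 − (0.6984270)/(-11.6425500) = 2.3492492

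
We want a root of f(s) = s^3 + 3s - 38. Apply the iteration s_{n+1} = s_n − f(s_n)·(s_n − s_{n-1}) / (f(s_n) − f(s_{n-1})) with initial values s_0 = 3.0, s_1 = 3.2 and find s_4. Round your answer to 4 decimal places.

f(3.0) = -2.000000, f(3.2) = 4.368000
s_2 = 3.200000 − 4.368000·(3.200000 − 3.000000) / (4.368000 − (-2.000000)) = 3.200000 − (0.873600)/(6.368000) = 3.062814
f(3.062814) = -0.079820
s_3 = 3.062814 − (-0.079820)·(3.062814 − 3.200000) / (-0.079820 − 4.368000) = 3.062814 − (0.010950)/(-4.447820) = 3.065276
f(3.065276) = -0.003094
s_4 = 3.065276 − (-0.003094)·(3.065276 − 3.062814) / (-0.003094 − (-0.079820)) = 3.065276 − (-0.000008)/(0.076726) = 3.065375

3.0654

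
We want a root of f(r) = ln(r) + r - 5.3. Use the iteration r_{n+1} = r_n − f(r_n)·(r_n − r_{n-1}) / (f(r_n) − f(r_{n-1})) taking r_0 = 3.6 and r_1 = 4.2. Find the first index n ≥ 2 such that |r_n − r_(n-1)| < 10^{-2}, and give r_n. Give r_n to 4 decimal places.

f(3.6) = -0.419066, f(4.2) = 0.335085
r_2 = 4.200000 − 0.335085·(0.600000)/(0.754151) = 3.933408;  |Δ| = 0.266592
f(3.933408) = 0.002914
r_3 = 3.933408 − 0.002914·(-0.266592)/(-0.332171) = 3.931069;  |Δ| = 0.002339
|r_3 − r_2| = 0.002339 < 10^{-2}

n = 3, r_n = 3.9311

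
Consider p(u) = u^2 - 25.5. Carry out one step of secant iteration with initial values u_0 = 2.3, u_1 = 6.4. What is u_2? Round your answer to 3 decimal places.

4.623

p(2.3) = -20.21000, p(6.4) = 15.46000
u_2 = 6.40000 − 15.46000·(6.40000 − 2.30000) / (15.46000 − (-20.21000)) = 6.40000 − (63.38600)/(35.67000) = 4.62299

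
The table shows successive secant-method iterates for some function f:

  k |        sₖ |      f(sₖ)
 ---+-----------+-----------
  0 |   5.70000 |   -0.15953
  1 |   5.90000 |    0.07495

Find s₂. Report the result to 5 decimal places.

s₂ = 5.90000 − 0.07495·(5.90000 − 5.70000) / (0.07495 − (-0.15953))
   = 5.90000 − (0.0149900)/(0.2344800) = 5.8360713

5.83607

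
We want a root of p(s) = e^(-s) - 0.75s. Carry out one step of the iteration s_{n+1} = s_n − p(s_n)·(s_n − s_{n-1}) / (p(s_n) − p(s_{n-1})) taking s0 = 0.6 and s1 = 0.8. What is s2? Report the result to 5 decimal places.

p(0.6) = 0.0988116, p(0.8) = -0.1506710
s2 = 0.8000000 − (-0.1506710)·(0.8000000 − 0.6000000) / (-0.1506710 − 0.0988116) = 0.8000000 − (-0.0301342)/(-0.2494827) = 0.6792132

0.67921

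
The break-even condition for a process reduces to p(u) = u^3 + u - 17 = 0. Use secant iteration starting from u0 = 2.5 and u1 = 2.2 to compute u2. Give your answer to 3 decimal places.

2.436

p(2.5) = 1.12500, p(2.2) = -4.15200
u2 = 2.20000 − (-4.15200)·(2.20000 − 2.50000) / (-4.15200 − 1.12500) = 2.20000 − (1.24560)/(-5.27700) = 2.43604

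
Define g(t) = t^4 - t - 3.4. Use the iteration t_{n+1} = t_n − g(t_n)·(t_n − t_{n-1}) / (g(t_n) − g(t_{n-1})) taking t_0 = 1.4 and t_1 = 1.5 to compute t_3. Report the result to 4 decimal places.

1.4868

g(1.4) = -0.958400, g(1.5) = 0.162500
t_2 = 1.500000 − 0.162500·(1.500000 − 1.400000) / (0.162500 − (-0.958400)) = 1.500000 − (0.016250)/(1.120900) = 1.485503
g(1.485503) = -0.015897
t_3 = 1.485503 − (-0.015897)·(1.485503 − 1.500000) / (-0.015897 − 0.162500) = 1.485503 − (0.000230)/(-0.178397) = 1.486795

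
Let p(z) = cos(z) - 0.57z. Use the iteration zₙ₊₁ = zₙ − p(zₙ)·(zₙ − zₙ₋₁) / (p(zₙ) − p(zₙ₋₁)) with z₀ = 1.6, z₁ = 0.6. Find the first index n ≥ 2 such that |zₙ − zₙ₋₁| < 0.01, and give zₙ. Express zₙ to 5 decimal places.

n = 4, zₙ = 0.97884

p(1.6) = -0.9411995, p(0.6) = 0.4833356
z₂ = 0.6000000 − 0.4833356·(-1.0000000)/(1.4245351) = 0.9392936;  |Δ| = 0.3392936
p(0.9392936) = 0.0549610
z₃ = 0.9392936 − 0.0549610·(0.3392936)/(-0.4283746) = 0.9828254;  |Δ| = 0.0435318
p(0.9828254) = -0.0055366
z₄ = 0.9828254 − (-0.0055366)·(0.0435318)/(-0.0604976) = 0.9788414;  |Δ| = 0.0039839
|z₄ − z₃| = 0.0039839 < 0.01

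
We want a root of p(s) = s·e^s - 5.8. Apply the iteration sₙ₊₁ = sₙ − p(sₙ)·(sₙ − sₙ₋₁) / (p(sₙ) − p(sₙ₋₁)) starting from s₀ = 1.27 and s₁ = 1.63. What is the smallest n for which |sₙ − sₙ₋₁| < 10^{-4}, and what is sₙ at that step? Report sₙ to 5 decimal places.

p(1.27) = -1.2777172, p(1.63) = 2.5193158
s₂ = 1.6300000 − 2.5193158·(0.3600000)/(3.7970330) = 1.3911415;  |Δ| = 0.2388585
p(1.3911415) = -0.2083965
s₃ = 1.3911415 − (-0.2083965)·(-0.2388585)/(-2.7277123) = 1.4093902;  |Δ| = 0.0182487
p(1.4093902) = -0.0307197
s₄ = 1.4093902 − (-0.0307197)·(0.0182487)/(0.1776768) = 1.4125453;  |Δ| = 0.0031551
p(1.4125453) = 0.0004682
s₅ = 1.4125453 − 0.0004682·(0.0031551)/(0.0311879) = 1.4124980;  |Δ| = 0.0000474
|s₅ − s₄| = 0.0000474 < 10^{-4}

n = 5, sₙ = 1.41250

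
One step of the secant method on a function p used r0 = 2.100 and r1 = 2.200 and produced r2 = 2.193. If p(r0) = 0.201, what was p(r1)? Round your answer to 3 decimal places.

-0.015

The secant line through (2.100, 0.201) and (2.200, p(r1)) crosses zero at r2 = 2.193.
So (2.100, 0.201), (2.200, p(r1)), (2.193, 0) are collinear:
p(r1) = 0.201 · (2.200 − 2.193) / (2.100 − 2.193) = 0.201 · (0.00700)/(-0.09300) = -0.01513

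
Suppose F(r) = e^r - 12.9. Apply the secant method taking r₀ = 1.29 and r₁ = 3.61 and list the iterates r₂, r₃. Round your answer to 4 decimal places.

1.9350, 2.2682

F(1.29) = -9.267213, F(3.61) = 24.066053
r₂ = 3.610000 − 24.066053·(3.610000 − 1.290000) / (24.066053 − (-9.267213)) = 3.610000 − (55.833243)/(33.333266) = 1.934999
F(1.934999) = -5.975960
r₃ = 1.934999 − (-5.975960)·(1.934999 − 3.610000) / (-5.975960 − 24.066053) = 1.934999 − (10.009738)/(-30.042013) = 2.268191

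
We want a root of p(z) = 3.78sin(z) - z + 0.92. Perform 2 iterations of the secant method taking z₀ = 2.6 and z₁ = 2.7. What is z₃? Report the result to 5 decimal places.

p(2.6) = 0.2685952, p(2.7) = -0.1645041
z₂ = 2.7000000 − (-0.1645041)·(2.7000000 − 2.6000000) / (-0.1645041 − 0.2685952) = 2.7000000 − (-0.0164504)/(-0.4330992) = 2.6620170
p(2.6620170) = 0.0020853
z₃ = 2.6620170 − 0.0020853·(2.6620170 − 2.7000000) / (0.0020853 − (-0.1645041)) = 2.6620170 − (-0.0000792)/(0.1665894) = 2.6624925

2.66249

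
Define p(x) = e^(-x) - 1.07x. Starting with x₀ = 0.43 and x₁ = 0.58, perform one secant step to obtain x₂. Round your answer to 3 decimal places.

p(0.43) = 0.19041, p(0.58) = -0.06070
x₂ = 0.58000 − (-0.06070)·(0.58000 − 0.43000) / (-0.06070 − 0.19041) = 0.58000 − (-0.00911)/(-0.25111) = 0.54374

0.544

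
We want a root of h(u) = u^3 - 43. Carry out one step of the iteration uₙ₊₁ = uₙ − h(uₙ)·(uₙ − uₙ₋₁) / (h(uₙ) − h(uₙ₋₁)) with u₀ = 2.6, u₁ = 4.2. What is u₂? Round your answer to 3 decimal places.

3.320

h(2.6) = -25.42400, h(4.2) = 31.08800
u₂ = 4.20000 − 31.08800·(4.20000 − 2.60000) / (31.08800 − (-25.42400)) = 4.20000 − (49.74080)/(56.51200) = 3.31982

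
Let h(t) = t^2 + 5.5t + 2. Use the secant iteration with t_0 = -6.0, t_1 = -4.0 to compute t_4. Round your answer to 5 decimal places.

h(-6.0) = 5.0000000, h(-4.0) = -4.0000000
t_2 = -4.0000000 − (-4.0000000)·(-4.0000000 − (-6.0000000)) / (-4.0000000 − 5.0000000) = -4.0000000 − (-8.0000000)/(-9.0000000) = -4.8888889
h(-4.8888889) = -0.9876543
t_3 = -4.8888889 − (-0.9876543)·(-4.8888889 − (-4.0000000)) / (-0.9876543 − (-4.0000000)) = -4.8888889 − (0.8779150)/(3.0123457) = -5.1803279
h(-5.1803279) = 0.3439936
t_4 = -5.1803279 − 0.3439936·(-5.1803279 − (-4.8888889)) / (0.3439936 − (-0.9876543)) = -5.1803279 − (-0.1002531)/(1.3316479) = -5.1050429

-5.10504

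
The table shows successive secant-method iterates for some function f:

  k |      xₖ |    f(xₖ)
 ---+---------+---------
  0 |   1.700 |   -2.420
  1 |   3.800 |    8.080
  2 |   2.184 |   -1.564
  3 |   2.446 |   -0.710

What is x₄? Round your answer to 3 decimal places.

2.664

x₄ = 2.446 − (-0.710)·(2.446 − 2.184) / (-0.710 − (-1.564))
   = 2.446 − (-0.18602)/(0.85400) = 2.66382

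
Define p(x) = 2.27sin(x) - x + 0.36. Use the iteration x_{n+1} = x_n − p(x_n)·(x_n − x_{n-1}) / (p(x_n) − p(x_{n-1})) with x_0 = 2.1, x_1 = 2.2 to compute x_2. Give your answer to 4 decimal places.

p(2.1) = 0.219485, p(2.2) = -0.004713
x_2 = 2.200000 − (-0.004713)·(2.200000 − 2.100000) / (-0.004713 − 0.219485) = 2.200000 − (-0.000471)/(-0.224198) = 2.197898

2.1979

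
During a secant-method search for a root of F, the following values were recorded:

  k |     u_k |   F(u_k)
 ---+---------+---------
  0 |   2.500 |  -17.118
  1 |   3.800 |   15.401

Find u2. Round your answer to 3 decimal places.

3.184

u2 = 3.800 − 15.401·(3.800 − 2.500) / (15.401 − (-17.118))
   = 3.800 − (20.02130)/(32.51900) = 3.18432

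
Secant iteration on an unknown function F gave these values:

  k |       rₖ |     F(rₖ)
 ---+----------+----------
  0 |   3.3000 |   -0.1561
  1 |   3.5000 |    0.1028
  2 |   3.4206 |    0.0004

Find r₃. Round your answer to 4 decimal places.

r₃ = 3.4206 − 0.0004·(3.4206 − 3.5000) / (0.0004 − 0.1028)
   = 3.4206 − (-0.000032)/(-0.102400) = 3.420290

3.4203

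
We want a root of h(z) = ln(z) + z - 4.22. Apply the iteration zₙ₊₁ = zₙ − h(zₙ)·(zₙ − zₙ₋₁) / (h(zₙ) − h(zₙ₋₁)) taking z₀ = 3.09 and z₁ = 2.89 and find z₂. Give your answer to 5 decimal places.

h(3.09) = -0.0018289, h(2.89) = -0.2687435
z₂ = 2.8900000 − (-0.2687435)·(2.8900000 − 3.0900000) / (-0.2687435 − (-0.0018289)) = 2.8900000 − (0.0537487)/(-0.2669146) = 3.0913704

3.09137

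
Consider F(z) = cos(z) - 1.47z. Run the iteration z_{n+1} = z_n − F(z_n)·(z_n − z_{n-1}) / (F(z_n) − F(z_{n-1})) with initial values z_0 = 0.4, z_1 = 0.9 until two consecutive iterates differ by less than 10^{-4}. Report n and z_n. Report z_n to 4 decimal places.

F(0.4) = 0.333061, F(0.9) = -0.701390
z_2 = 0.900000 − (-0.701390)·(0.500000)/(-1.034451) = 0.560984;  |Δ| = 0.339016
F(0.560984) = 0.022085
z_3 = 0.560984 − 0.022085·(-0.339016)/(0.723475) = 0.571333;  |Δ| = 0.010349
F(0.571333) = 0.001321
z_4 = 0.571333 − 0.001321·(0.010349)/(-0.020764) = 0.571992;  |Δ| = 0.000658
F(0.571992) = -0.000003
z_5 = 0.571992 − (-0.000003)·(0.000658)/(-0.001324) = 0.571990;  |Δ| = 0.000002
|z_5 − z_4| = 0.000002 < 10^{-4}

n = 5, z_n = 0.5720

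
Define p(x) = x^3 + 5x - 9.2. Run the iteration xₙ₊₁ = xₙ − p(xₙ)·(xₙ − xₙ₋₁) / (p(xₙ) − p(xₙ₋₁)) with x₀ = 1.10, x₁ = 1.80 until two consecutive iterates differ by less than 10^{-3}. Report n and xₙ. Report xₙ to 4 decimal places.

n = 5, xₙ = 1.3490

p(1.10) = -2.369000, p(1.80) = 5.632000
x₂ = 1.800000 − 5.632000·(0.700000)/(8.001000) = 1.307262;  |Δ| = 0.492738
p(1.307262) = -0.429670
x₃ = 1.307262 − (-0.429670)·(-0.492738)/(-6.061670) = 1.342188;  |Δ| = 0.034927
p(1.342188) = -0.071146
x₄ = 1.342188 − (-0.071146)·(0.034927)/(0.358523) = 1.349119;  |Δ| = 0.006931
p(1.349119) = 0.001160
x₅ = 1.349119 − 0.001160·(0.006931)/(0.072306) = 1.349008;  |Δ| = 0.000111
|x₅ − x₄| = 0.000111 < 10^{-3}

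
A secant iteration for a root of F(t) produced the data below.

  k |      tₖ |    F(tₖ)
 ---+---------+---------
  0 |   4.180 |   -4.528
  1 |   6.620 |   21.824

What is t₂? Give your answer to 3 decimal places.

t₂ = 6.620 − 21.824·(6.620 − 4.180) / (21.824 − (-4.528))
   = 6.620 − (53.25056)/(26.35200) = 4.59926

4.599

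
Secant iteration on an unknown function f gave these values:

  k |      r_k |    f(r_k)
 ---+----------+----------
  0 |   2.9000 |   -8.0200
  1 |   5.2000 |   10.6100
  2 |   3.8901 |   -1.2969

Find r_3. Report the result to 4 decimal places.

r_3 = 3.8901 − (-1.2969)·(3.8901 − 5.2000) / (-1.2969 − 10.6100)
   = 3.8901 − (1.698809)/(-11.906900) = 4.032774

4.0328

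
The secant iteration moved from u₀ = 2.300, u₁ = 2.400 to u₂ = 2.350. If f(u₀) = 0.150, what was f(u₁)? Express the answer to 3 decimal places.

-0.150

The secant line through (2.300, 0.150) and (2.400, f(u₁)) crosses zero at u₂ = 2.350.
So (2.300, 0.150), (2.400, f(u₁)), (2.350, 0) are collinear:
f(u₁) = 0.150 · (2.400 − 2.350) / (2.300 − 2.350) = 0.150 · (0.05000)/(-0.05000) = -0.15000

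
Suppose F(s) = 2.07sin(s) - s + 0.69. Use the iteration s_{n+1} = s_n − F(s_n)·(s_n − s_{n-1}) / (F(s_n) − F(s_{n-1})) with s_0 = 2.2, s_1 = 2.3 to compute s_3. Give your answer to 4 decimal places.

F(2.2) = 0.163588, F(2.3) = -0.066390
s_2 = 2.300000 − (-0.066390)·(2.300000 − 2.200000) / (-0.066390 − 0.163588) = 2.300000 − (-0.006639)/(-0.229978) = 2.271132
F(2.271132) = 0.001644
s_3 = 2.271132 − 0.001644·(2.271132 − 2.300000) / (0.001644 − (-0.066390)) = 2.271132 − (-0.000047)/(0.068034) = 2.271829

2.2718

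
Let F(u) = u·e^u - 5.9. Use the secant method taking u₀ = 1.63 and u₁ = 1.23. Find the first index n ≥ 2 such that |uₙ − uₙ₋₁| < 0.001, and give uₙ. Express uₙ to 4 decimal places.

n = 5, uₙ = 1.4225

F(1.63) = 2.419316, F(1.23) = -1.691888
u₂ = 1.230000 − (-1.691888)·(-0.400000)/(-4.111203) = 1.394612;  |Δ| = 0.164612
F(1.394612) = -0.274955
u₃ = 1.394612 − (-0.274955)·(0.164612)/(1.416933) = 1.426555;  |Δ| = 0.031943
F(1.426555) = 0.040647
u₄ = 1.426555 − 0.040647·(0.031943)/(0.315602) = 1.422441;  |Δ| = 0.004114
F(1.422441) = -0.000804
u₅ = 1.422441 − (-0.000804)·(-0.004114)/(-0.041451) = 1.422521;  |Δ| = 0.000080
|u₅ − u₄| = 0.000080 < 0.001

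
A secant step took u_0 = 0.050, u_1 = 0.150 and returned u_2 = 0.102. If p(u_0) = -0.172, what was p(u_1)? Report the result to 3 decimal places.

0.159

The secant line through (0.050, -0.172) and (0.150, p(u_1)) crosses zero at u_2 = 0.102.
So (0.050, -0.172), (0.150, p(u_1)), (0.102, 0) are collinear:
p(u_1) = -0.172 · (0.150 − 0.102) / (0.050 − 0.102) = -0.172 · (0.04800)/(-0.05200) = 0.15877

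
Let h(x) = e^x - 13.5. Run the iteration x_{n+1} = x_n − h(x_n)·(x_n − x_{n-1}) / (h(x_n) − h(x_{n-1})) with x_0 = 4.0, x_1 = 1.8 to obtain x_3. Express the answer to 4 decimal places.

2.8353

h(4.0) = 41.098150, h(1.8) = -7.450353
x_2 = 1.800000 − (-7.450353)·(1.800000 − 4.000000) / (-7.450353 − 41.098150) = 1.800000 − (16.390776)/(-48.548503) = 2.137617
h(2.137617) = -5.020797
x_3 = 2.137617 − (-5.020797)·(2.137617 − 1.800000) / (-5.020797 − (-7.450353)) = 2.137617 − (-1.695104)/(2.429556) = 2.835318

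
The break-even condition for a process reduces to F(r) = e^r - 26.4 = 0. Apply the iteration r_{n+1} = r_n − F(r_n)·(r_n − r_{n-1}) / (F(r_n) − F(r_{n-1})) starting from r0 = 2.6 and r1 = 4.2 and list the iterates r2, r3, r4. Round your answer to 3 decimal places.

F(2.6) = -12.93626, F(4.2) = 40.28633
r2 = 4.20000 − 40.28633·(4.20000 − 2.60000) / (40.28633 − (-12.93626)) = 4.20000 − (64.45813)/(53.22259) = 2.98890
F(2.98890) = -6.53627
r3 = 2.98890 − (-6.53627)·(2.98890 − 4.20000) / (-6.53627 − 40.28633) = 2.98890 − (7.91611)/(-46.82260) = 3.15796
F(3.15796) = -2.87741
r4 = 3.15796 − (-2.87741)·(3.15796 − 2.98890) / (-2.87741 − (-6.53627)) = 3.15796 − (-0.48647)/(3.65886) = 3.29092

2.989, 3.158, 3.291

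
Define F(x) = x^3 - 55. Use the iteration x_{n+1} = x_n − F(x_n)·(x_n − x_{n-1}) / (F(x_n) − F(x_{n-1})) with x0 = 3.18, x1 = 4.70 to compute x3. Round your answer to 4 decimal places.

3.7743

F(3.18) = -22.842568, F(4.70) = 48.823000
x2 = 4.700000 − 48.823000·(4.700000 − 3.180000) / (48.823000 − (-22.842568)) = 4.700000 − (74.210960)/(71.665568) = 3.664482
F(3.664482) = -5.791752
x3 = 3.664482 − (-5.791752)·(3.664482 − 4.700000) / (-5.791752 − 48.823000) = 3.664482 − (5.997461)/(-54.614752) = 3.774296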